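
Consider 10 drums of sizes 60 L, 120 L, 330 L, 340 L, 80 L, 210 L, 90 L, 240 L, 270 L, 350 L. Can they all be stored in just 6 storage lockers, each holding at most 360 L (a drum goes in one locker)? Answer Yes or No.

Yes

A valid assignment using 6 storage lockers:
  locker 1: 350 = 350
  locker 2: 340 = 340
  locker 3: 330 = 330
  locker 4: 270 + 90 = 360
  locker 5: 240 + 120 = 360
  locker 6: 210 + 80 + 60 = 350
Every load is within 360 L, so 6 storage lockers suffice.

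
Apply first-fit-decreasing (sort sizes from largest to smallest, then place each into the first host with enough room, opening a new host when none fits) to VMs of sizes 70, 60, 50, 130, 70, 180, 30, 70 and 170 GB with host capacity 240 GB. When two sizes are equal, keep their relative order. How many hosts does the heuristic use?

Sorted descending: 180, 170, 130, 70, 70, 70, 60, 50, 30.
  180 → host 1 (new)  [load 180/240]
  170 → host 2 (new)  [load 170/240]
  130 → host 3 (new)  [load 130/240]
  70 → host 2  [load 240/240]
  70 → host 3  [load 200/240]
  70 → host 4 (new)  [load 70/240]
  60 → host 1  [load 240/240]
  50 → host 4  [load 120/240]
  30 → host 3  [load 230/240]
4 hosts opened.

4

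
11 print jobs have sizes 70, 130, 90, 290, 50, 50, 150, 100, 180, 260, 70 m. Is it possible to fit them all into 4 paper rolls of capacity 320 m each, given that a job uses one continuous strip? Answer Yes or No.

Total = 1440 m; ⌈1440/320⌉ = 5.
At least 5 paper rolls are required, but only 4 are allowed.

No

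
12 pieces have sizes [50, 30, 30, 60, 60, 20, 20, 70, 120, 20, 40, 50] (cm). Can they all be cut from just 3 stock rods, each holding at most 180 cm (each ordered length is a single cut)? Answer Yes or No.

Total = 570 cm; ⌈570/180⌉ = 4.
At least 4 stock rods are required, but only 3 are allowed.

No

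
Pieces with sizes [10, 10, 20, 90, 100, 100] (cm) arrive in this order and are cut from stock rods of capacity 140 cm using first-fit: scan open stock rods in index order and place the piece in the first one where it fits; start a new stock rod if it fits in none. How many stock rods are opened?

  10 → stock rod 1 (new)  [load 10/140]
  10 → stock rod 1  [load 20/140]
  20 → stock rod 1  [load 40/140]
  90 → stock rod 1  [load 130/140]
  100 → stock rod 2 (new)  [load 100/140]
  100 → stock rod 3 (new)  [load 100/140]
3 stock rods opened.

3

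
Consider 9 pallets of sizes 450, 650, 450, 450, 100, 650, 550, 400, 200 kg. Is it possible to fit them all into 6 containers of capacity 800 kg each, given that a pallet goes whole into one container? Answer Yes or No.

No

Total = 3900 kg; ⌈3900/800⌉ = 5.
6 pallets each exceed half the capacity and cannot share a container, forcing at least 6 containers.
The bound of 6 does not rule out 6, but exhaustive search shows no assignment into 6 containers of capacity 800 kg exists — the minimum is 7.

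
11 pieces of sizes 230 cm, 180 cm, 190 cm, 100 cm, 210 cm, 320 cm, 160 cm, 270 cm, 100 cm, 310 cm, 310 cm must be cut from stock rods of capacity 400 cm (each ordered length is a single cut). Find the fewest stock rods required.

7

Total = 320 + 310 + 310 + 270 + 230 + 210 + 190 + 180 + 160 + 100 + 100 = 2380 cm.
Lower bound: ⌈2380/400⌉ = 6 stock rods.
A packing using 7 stock rods:
  stock rod 1: 320 = 320
  stock rod 2: 310 = 310
  stock rod 3: 310 = 310
  stock rod 4: 270 + 100 = 370
  stock rod 5: 230 + 160 = 390
  stock rod 6: 210 + 190 = 400
  stock rod 7: 180 + 100 = 280
No arrangement into 6 stock rods stays within capacity, so 7 is optimal.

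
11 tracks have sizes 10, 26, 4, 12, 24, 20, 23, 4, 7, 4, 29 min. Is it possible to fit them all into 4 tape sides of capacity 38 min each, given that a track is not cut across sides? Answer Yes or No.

Total = 163 min; ⌈163/38⌉ = 5.
At least 5 tape sides are required, but only 4 are allowed.

No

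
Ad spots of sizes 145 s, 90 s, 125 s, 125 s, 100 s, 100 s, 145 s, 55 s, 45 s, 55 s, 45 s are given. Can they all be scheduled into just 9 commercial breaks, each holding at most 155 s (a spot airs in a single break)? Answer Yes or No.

Yes

A valid assignment using 8 commercial breaks:
  break 1: 145 = 145
  break 2: 145 = 145
  break 3: 125 = 125
  break 4: 125 = 125
  break 5: 100 + 55 = 155
  break 6: 100 + 55 = 155
  break 7: 90 + 45 = 135
  break 8: 45 = 45
That uses only 8 ≤ 9, so 9 commercial breaks are enough.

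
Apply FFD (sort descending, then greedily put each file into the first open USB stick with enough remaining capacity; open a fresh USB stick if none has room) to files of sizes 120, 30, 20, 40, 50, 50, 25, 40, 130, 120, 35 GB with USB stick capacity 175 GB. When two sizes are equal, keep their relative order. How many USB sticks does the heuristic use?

4

Sorted descending: 130, 120, 120, 50, 50, 40, 40, 35, 30, 25, 20.
  130 → USB stick 1 (new)  [load 130/175]
  120 → USB stick 2 (new)  [load 120/175]
  120 → USB stick 3 (new)  [load 120/175]
  50 → USB stick 2  [load 170/175]
  50 → USB stick 3  [load 170/175]
  40 → USB stick 1  [load 170/175]
  40 → USB stick 4 (new)  [load 40/175]
  35 → USB stick 4  [load 75/175]
  30 → USB stick 4  [load 105/175]
  25 → USB stick 4  [load 130/175]
  20 → USB stick 4  [load 150/175]
4 USB sticks opened.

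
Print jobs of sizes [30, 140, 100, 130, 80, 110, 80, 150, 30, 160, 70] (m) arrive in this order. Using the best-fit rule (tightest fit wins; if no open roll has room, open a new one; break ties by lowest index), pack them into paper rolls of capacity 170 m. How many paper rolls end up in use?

  30 → roll 1 (new)  [load 30/170]
  140 → roll 1  [load 170/170]
  100 → roll 2 (new)  [load 100/170]
  130 → roll 3 (new)  [load 130/170]
  80 → roll 4 (new)  [load 80/170]
  110 → roll 5 (new)  [load 110/170]
  80 → roll 4  [load 160/170]
  150 → roll 6 (new)  [load 150/170]
  30 → roll 3  [load 160/170]
  160 → roll 7 (new)  [load 160/170]
  70 → roll 2  [load 170/170]
7 paper rolls opened.

7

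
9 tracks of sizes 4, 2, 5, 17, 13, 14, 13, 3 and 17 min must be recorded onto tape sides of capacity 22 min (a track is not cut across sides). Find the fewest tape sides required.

Total = 17 + 17 + 14 + 13 + 13 + 5 + 4 + 3 + 2 = 88 min.
Lower bound: ⌈88/22⌉ = 4 tape sides.
Also, 5 tracks each exceed 11 min, and no two of those can share a side, so at least 5 tape sides are needed.
A packing using 5 tape sides:
  side 1: 17 + 5 = 22
  side 2: 17 + 4 = 21
  side 3: 14 + 3 + 2 = 19
  side 4: 13 = 13
  side 5: 13 = 13
This matches the lower bound, so 5 is optimal.

5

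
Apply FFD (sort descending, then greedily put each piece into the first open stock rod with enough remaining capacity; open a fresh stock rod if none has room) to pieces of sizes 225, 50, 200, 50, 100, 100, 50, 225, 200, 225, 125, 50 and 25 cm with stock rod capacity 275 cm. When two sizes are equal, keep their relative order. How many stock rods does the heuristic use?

7

Sorted descending: 225, 225, 225, 200, 200, 125, 100, 100, 50, 50, 50, 50, 25.
  225 → stock rod 1 (new)  [load 225/275]
  225 → stock rod 2 (new)  [load 225/275]
  225 → stock rod 3 (new)  [load 225/275]
  200 → stock rod 4 (new)  [load 200/275]
  200 → stock rod 5 (new)  [load 200/275]
  125 → stock rod 6 (new)  [load 125/275]
  100 → stock rod 6  [load 225/275]
  100 → stock rod 7 (new)  [load 100/275]
  50 → stock rod 1  [load 275/275]
  50 → stock rod 2  [load 275/275]
  50 → stock rod 3  [load 275/275]
  50 → stock rod 4  [load 250/275]
  25 → stock rod 4  [load 275/275]
7 stock rods opened.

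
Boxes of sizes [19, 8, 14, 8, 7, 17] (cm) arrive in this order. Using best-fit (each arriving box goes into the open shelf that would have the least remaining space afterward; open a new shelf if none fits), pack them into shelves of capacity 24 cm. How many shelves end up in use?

4

  19 → shelf 1 (new)  [load 19/24]
  8 → shelf 2 (new)  [load 8/24]
  14 → shelf 2  [load 22/24]
  8 → shelf 3 (new)  [load 8/24]
  7 → shelf 3  [load 15/24]
  17 → shelf 4 (new)  [load 17/24]
4 shelves opened.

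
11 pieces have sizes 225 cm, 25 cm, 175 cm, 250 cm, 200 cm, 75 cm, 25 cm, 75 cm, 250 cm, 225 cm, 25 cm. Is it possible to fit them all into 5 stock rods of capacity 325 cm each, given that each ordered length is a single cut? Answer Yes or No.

Total = 1550 cm; ⌈1550/325⌉ = 5.
6 pieces each exceed half the capacity and cannot share a stock rod, forcing at least 6 stock rods.
At least 6 stock rods are required, but only 5 are allowed.

No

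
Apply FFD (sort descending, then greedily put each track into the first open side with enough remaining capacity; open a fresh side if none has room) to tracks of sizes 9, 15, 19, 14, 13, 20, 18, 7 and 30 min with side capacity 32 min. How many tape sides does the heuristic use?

5

Sorted descending: 30, 20, 19, 18, 15, 14, 13, 9, 7.
  30 → side 1 (new)  [load 30/32]
  20 → side 2 (new)  [load 20/32]
  19 → side 3 (new)  [load 19/32]
  18 → side 4 (new)  [load 18/32]
  15 → side 5 (new)  [load 15/32]
  14 → side 4  [load 32/32]
  13 → side 3  [load 32/32]
  9 → side 2  [load 29/32]
  7 → side 5  [load 22/32]
5 tape sides opened.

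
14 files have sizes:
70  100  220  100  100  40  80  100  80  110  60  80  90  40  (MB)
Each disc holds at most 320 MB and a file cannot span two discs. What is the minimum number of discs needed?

4

Total = 220 + 110 + 100 + 100 + 100 + 100 + 90 + 80 + 80 + 80 + 70 + 60 + 40 + 40 = 1270 MB.
Lower bound: ⌈1270/320⌉ = 4 discs.
A packing using 4 discs:
  disc 1: 220 + 100 = 320
  disc 2: 110 + 100 + 100 = 310
  disc 3: 100 + 90 + 70 + 60 = 320
  disc 4: 80 + 80 + 80 + 40 + 40 = 320
This matches the lower bound, so 4 is optimal.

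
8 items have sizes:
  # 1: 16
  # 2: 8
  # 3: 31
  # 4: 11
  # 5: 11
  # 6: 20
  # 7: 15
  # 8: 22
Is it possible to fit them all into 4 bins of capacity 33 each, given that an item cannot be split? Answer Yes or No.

Total = 134; ⌈134/33⌉ = 5.
At least 5 bins are required, but only 4 are allowed.

No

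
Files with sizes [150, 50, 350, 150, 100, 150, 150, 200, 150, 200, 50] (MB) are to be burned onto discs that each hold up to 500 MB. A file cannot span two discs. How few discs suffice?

4

Total = 350 + 200 + 200 + 150 + 150 + 150 + 150 + 150 + 100 + 50 + 50 = 1700 MB.
Lower bound: ⌈1700/500⌉ = 4 discs.
A packing using 4 discs:
  disc 1: 350 + 150 = 500
  disc 2: 200 + 200 + 100 = 500
  disc 3: 150 + 150 + 150 + 50 = 500
  disc 4: 150 + 50 = 200
This matches the lower bound, so 4 is optimal.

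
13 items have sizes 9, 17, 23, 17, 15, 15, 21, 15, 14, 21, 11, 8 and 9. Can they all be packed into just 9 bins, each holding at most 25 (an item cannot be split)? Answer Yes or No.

A valid assignment using 9 bins:
  bin 1: 23 = 23
  bin 2: 21 = 21
  bin 3: 21 = 21
  bin 4: 17 + 8 = 25
  bin 5: 17 = 17
  bin 6: 15 + 9 = 24
  bin 7: 15 + 9 = 24
  bin 8: 15 = 15
  bin 9: 14 + 11 = 25
Every load is within 25, so 9 bins suffice.

Yes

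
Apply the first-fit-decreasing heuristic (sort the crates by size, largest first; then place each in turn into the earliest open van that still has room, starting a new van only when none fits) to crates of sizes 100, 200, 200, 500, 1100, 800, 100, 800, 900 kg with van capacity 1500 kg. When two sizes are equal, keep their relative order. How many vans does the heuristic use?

Sorted descending: 1100, 900, 800, 800, 500, 200, 200, 100, 100.
  1100 → van 1 (new)  [load 1100/1500]
  900 → van 2 (new)  [load 900/1500]
  800 → van 3 (new)  [load 800/1500]
  800 → van 4 (new)  [load 800/1500]
  500 → van 2  [load 1400/1500]
  200 → van 1  [load 1300/1500]
  200 → van 1  [load 1500/1500]
  100 → van 2  [load 1500/1500]
  100 → van 3  [load 900/1500]
4 vans opened.

4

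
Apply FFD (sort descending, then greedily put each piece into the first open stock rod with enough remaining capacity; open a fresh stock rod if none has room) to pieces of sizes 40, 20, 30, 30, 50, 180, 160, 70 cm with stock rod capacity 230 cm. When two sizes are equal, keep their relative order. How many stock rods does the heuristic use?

3

Sorted descending: 180, 160, 70, 50, 40, 30, 30, 20.
  180 → stock rod 1 (new)  [load 180/230]
  160 → stock rod 2 (new)  [load 160/230]
  70 → stock rod 2  [load 230/230]
  50 → stock rod 1  [load 230/230]
  40 → stock rod 3 (new)  [load 40/230]
  30 → stock rod 3  [load 70/230]
  30 → stock rod 3  [load 100/230]
  20 → stock rod 3  [load 120/230]
3 stock rods opened.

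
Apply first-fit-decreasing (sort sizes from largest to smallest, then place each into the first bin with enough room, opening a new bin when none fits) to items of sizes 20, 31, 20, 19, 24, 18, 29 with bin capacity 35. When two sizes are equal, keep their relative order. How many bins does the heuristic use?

Sorted descending: 31, 29, 24, 20, 20, 19, 18.
  31 → bin 1 (new)  [load 31/35]
  29 → bin 2 (new)  [load 29/35]
  24 → bin 3 (new)  [load 24/35]
  20 → bin 4 (new)  [load 20/35]
  20 → bin 5 (new)  [load 20/35]
  19 → bin 6 (new)  [load 19/35]
  18 → bin 7 (new)  [load 18/35]
7 bins opened.

7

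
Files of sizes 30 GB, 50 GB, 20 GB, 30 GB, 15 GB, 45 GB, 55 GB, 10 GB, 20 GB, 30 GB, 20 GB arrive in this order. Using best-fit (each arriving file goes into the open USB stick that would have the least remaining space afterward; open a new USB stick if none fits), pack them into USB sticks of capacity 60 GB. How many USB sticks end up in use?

7

  30 → USB stick 1 (new)  [load 30/60]
  50 → USB stick 2 (new)  [load 50/60]
  20 → USB stick 1  [load 50/60]
  30 → USB stick 3 (new)  [load 30/60]
  15 → USB stick 3  [load 45/60]
  45 → USB stick 4 (new)  [load 45/60]
  55 → USB stick 5 (new)  [load 55/60]
  10 → USB stick 1  [load 60/60]
  20 → USB stick 6 (new)  [load 20/60]
  30 → USB stick 6  [load 50/60]
  20 → USB stick 7 (new)  [load 20/60]
7 USB sticks opened.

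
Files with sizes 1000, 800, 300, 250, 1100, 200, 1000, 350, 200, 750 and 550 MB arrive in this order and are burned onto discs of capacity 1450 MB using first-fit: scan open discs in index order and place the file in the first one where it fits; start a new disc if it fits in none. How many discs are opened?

5

  1000 → disc 1 (new)  [load 1000/1450]
  800 → disc 2 (new)  [load 800/1450]
  300 → disc 1  [load 1300/1450]
  250 → disc 2  [load 1050/1450]
  1100 → disc 3 (new)  [load 1100/1450]
  200 → disc 2  [load 1250/1450]
  1000 → disc 4 (new)  [load 1000/1450]
  350 → disc 3  [load 1450/1450]
  200 → disc 2  [load 1450/1450]
  750 → disc 5 (new)  [load 750/1450]
  550 → disc 5  [load 1300/1450]
5 discs opened.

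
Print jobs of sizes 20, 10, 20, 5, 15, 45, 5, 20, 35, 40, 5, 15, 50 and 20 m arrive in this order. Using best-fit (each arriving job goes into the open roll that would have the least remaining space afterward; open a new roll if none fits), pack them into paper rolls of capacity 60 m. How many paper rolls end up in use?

  20 → roll 1 (new)  [load 20/60]
  10 → roll 1  [load 30/60]
  20 → roll 1  [load 50/60]
  5 → roll 1  [load 55/60]
  15 → roll 2 (new)  [load 15/60]
  45 → roll 2  [load 60/60]
  5 → roll 1  [load 60/60]
  20 → roll 3 (new)  [load 20/60]
  35 → roll 3  [load 55/60]
  40 → roll 4 (new)  [load 40/60]
  5 → roll 3  [load 60/60]
  15 → roll 4  [load 55/60]
  50 → roll 5 (new)  [load 50/60]
  20 → roll 6 (new)  [load 20/60]
6 paper rolls opened.

6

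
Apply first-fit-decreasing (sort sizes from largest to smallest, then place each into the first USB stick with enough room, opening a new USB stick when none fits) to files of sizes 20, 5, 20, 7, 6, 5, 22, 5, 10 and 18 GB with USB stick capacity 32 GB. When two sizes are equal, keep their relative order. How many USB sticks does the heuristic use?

4

Sorted descending: 22, 20, 20, 18, 10, 7, 6, 5, 5, 5.
  22 → USB stick 1 (new)  [load 22/32]
  20 → USB stick 2 (new)  [load 20/32]
  20 → USB stick 3 (new)  [load 20/32]
  18 → USB stick 4 (new)  [load 18/32]
  10 → USB stick 1  [load 32/32]
  7 → USB stick 2  [load 27/32]
  6 → USB stick 3  [load 26/32]
  5 → USB stick 2  [load 32/32]
  5 → USB stick 3  [load 31/32]
  5 → USB stick 4  [load 23/32]
4 USB sticks opened.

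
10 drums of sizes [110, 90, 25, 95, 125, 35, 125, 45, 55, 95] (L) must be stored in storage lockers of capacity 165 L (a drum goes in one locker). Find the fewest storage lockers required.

Total = 125 + 125 + 110 + 95 + 95 + 90 + 55 + 45 + 35 + 25 = 800 L.
Lower bound: ⌈800/165⌉ = 5 storage lockers.
Also, 6 drums each exceed 165/2 L, and no two of those can share a locker, so at least 6 storage lockers are needed.
A packing using 6 storage lockers:
  locker 1: 125 + 35 = 160
  locker 2: 125 + 25 = 150
  locker 3: 110 + 55 = 165
  locker 4: 95 + 45 = 140
  locker 5: 95 = 95
  locker 6: 90 = 90
This matches the lower bound, so 6 is optimal.

6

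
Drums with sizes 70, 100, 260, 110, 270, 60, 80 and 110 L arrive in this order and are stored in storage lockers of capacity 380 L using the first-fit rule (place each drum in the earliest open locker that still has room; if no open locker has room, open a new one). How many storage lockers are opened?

3

  70 → locker 1 (new)  [load 70/380]
  100 → locker 1  [load 170/380]
  260 → locker 2 (new)  [load 260/380]
  110 → locker 1  [load 280/380]
  270 → locker 3 (new)  [load 270/380]
  60 → locker 1  [load 340/380]
  80 → locker 2  [load 340/380]
  110 → locker 3  [load 380/380]
3 storage lockers opened.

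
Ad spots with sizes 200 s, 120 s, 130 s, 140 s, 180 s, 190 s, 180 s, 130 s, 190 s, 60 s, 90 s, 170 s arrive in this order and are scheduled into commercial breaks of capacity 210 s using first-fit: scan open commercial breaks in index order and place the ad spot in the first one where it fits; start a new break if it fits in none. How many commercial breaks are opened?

11

  200 → break 1 (new)  [load 200/210]
  120 → break 2 (new)  [load 120/210]
  130 → break 3 (new)  [load 130/210]
  140 → break 4 (new)  [load 140/210]
  180 → break 5 (new)  [load 180/210]
  190 → break 6 (new)  [load 190/210]
  180 → break 7 (new)  [load 180/210]
  130 → break 8 (new)  [load 130/210]
  190 → break 9 (new)  [load 190/210]
  60 → break 2  [load 180/210]
  90 → break 10 (new)  [load 90/210]
  170 → break 11 (new)  [load 170/210]
11 commercial breaks opened.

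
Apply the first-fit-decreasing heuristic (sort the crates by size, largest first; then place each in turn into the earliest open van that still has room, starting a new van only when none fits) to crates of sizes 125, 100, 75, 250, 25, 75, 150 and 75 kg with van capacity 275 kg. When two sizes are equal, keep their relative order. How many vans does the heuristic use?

Sorted descending: 250, 150, 125, 100, 75, 75, 75, 25.
  250 → van 1 (new)  [load 250/275]
  150 → van 2 (new)  [load 150/275]
  125 → van 2  [load 275/275]
  100 → van 3 (new)  [load 100/275]
  75 → van 3  [load 175/275]
  75 → van 3  [load 250/275]
  75 → van 4 (new)  [load 75/275]
  25 → van 1  [load 275/275]
4 vans opened.

4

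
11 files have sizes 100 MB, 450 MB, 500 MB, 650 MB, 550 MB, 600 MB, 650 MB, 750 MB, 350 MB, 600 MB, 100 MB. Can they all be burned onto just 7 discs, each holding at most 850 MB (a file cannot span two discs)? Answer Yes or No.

No

Total = 5300 MB; ⌈5300/850⌉ = 7.
8 files each exceed half the capacity and cannot share a disc, forcing at least 8 discs.
At least 8 discs are required, but only 7 are allowed.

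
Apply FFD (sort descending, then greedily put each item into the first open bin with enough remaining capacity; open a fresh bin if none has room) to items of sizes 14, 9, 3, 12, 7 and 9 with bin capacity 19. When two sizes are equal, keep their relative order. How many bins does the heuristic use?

3

Sorted descending: 14, 12, 9, 9, 7, 3.
  14 → bin 1 (new)  [load 14/19]
  12 → bin 2 (new)  [load 12/19]
  9 → bin 3 (new)  [load 9/19]
  9 → bin 3  [load 18/19]
  7 → bin 2  [load 19/19]
  3 → bin 1  [load 17/19]
3 bins opened.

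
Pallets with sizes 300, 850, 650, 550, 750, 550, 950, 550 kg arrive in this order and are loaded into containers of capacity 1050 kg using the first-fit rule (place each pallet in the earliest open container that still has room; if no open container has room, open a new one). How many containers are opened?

  300 → container 1 (new)  [load 300/1050]
  850 → container 2 (new)  [load 850/1050]
  650 → container 1  [load 950/1050]
  550 → container 3 (new)  [load 550/1050]
  750 → container 4 (new)  [load 750/1050]
  550 → container 5 (new)  [load 550/1050]
  950 → container 6 (new)  [load 950/1050]
  550 → container 7 (new)  [load 550/1050]
7 containers opened.

7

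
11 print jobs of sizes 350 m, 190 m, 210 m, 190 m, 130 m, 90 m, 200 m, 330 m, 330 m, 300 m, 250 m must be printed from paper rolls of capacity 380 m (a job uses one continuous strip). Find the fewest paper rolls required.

Total = 350 + 330 + 330 + 300 + 250 + 210 + 200 + 190 + 190 + 130 + 90 = 2570 m.
Lower bound: ⌈2570/380⌉ = 7 paper rolls.
A packing using 8 paper rolls:
  roll 1: 350 = 350
  roll 2: 330 = 330
  roll 3: 330 = 330
  roll 4: 300 = 300
  roll 5: 250 + 130 = 380
  roll 6: 210 + 90 = 300
  roll 7: 200 = 200
  roll 8: 190 + 190 = 380
No arrangement into 7 paper rolls stays within capacity, so 8 is optimal.

8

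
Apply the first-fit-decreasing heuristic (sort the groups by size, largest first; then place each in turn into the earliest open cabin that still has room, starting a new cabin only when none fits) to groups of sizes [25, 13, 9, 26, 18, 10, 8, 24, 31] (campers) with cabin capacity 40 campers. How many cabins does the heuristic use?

Sorted descending: 31, 26, 25, 24, 18, 13, 10, 9, 8.
  31 → cabin 1 (new)  [load 31/40]
  26 → cabin 2 (new)  [load 26/40]
  25 → cabin 3 (new)  [load 25/40]
  24 → cabin 4 (new)  [load 24/40]
  18 → cabin 5 (new)  [load 18/40]
  13 → cabin 2  [load 39/40]
  10 → cabin 3  [load 35/40]
  9 → cabin 1  [load 40/40]
  8 → cabin 4  [load 32/40]
5 cabins opened.

5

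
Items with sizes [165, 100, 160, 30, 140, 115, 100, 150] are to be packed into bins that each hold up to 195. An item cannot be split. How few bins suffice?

7

Total = 165 + 160 + 150 + 140 + 115 + 100 + 100 + 30 = 960.
Lower bound: ⌈960/195⌉ = 5 bins.
Also, 7 items each exceed 195/2, and no two of those can share a bin, so at least 7 bins are needed.
A packing using 7 bins:
  bin 1: 165 + 30 = 195
  bin 2: 160 = 160
  bin 3: 150 = 150
  bin 4: 140 = 140
  bin 5: 115 = 115
  bin 6: 100 = 100
  bin 7: 100 = 100
This matches the lower bound, so 7 is optimal.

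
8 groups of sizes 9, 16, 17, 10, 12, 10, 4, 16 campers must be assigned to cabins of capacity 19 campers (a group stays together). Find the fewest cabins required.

Total = 17 + 16 + 16 + 12 + 10 + 10 + 9 + 4 = 94 campers.
Lower bound: ⌈94/19⌉ = 5 cabins.
Also, 6 groups each exceed 19/2 campers, and no two of those can share a cabin, so at least 6 cabins are needed.
A packing using 6 cabins:
  cabin 1: 17 = 17
  cabin 2: 16 = 16
  cabin 3: 16 = 16
  cabin 4: 12 + 4 = 16
  cabin 5: 10 + 9 = 19
  cabin 6: 10 = 10
This matches the lower bound, so 6 is optimal.

6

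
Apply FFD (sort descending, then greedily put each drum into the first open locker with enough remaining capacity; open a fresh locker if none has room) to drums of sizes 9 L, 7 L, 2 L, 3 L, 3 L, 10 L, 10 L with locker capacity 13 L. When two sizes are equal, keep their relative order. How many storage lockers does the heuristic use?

4

Sorted descending: 10, 10, 9, 7, 3, 3, 2.
  10 → locker 1 (new)  [load 10/13]
  10 → locker 2 (new)  [load 10/13]
  9 → locker 3 (new)  [load 9/13]
  7 → locker 4 (new)  [load 7/13]
  3 → locker 1  [load 13/13]
  3 → locker 2  [load 13/13]
  2 → locker 3  [load 11/13]
4 storage lockers opened.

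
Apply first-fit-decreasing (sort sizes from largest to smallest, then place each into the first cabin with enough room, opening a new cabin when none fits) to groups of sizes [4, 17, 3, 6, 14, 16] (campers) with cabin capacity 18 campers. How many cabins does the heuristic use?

4

Sorted descending: 17, 16, 14, 6, 4, 3.
  17 → cabin 1 (new)  [load 17/18]
  16 → cabin 2 (new)  [load 16/18]
  14 → cabin 3 (new)  [load 14/18]
  6 → cabin 4 (new)  [load 6/18]
  4 → cabin 3  [load 18/18]
  3 → cabin 4  [load 9/18]
4 cabins opened.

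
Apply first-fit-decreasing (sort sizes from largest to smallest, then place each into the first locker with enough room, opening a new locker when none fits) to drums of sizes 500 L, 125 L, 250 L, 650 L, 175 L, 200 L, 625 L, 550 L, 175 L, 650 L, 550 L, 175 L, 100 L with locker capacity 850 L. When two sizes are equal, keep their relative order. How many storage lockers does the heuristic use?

Sorted descending: 650, 650, 625, 550, 550, 500, 250, 200, 175, 175, 175, 125, 100.
  650 → locker 1 (new)  [load 650/850]
  650 → locker 2 (new)  [load 650/850]
  625 → locker 3 (new)  [load 625/850]
  550 → locker 4 (new)  [load 550/850]
  550 → locker 5 (new)  [load 550/850]
  500 → locker 6 (new)  [load 500/850]
  250 → locker 4  [load 800/850]
  200 → locker 1  [load 850/850]
  175 → locker 2  [load 825/850]
  175 → locker 3  [load 800/850]
  175 → locker 5  [load 725/850]
  125 → locker 5  [load 850/850]
  100 → locker 6  [load 600/850]
6 storage lockers opened.

6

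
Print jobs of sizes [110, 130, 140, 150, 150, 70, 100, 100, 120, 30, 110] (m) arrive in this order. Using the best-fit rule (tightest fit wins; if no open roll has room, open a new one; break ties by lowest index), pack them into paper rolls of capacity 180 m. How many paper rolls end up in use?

  110 → roll 1 (new)  [load 110/180]
  130 → roll 2 (new)  [load 130/180]
  140 → roll 3 (new)  [load 140/180]
  150 → roll 4 (new)  [load 150/180]
  150 → roll 5 (new)  [load 150/180]
  70 → roll 1  [load 180/180]
  100 → roll 6 (new)  [load 100/180]
  100 → roll 7 (new)  [load 100/180]
  120 → roll 8 (new)  [load 120/180]
  30 → roll 4  [load 180/180]
  110 → roll 9 (new)  [load 110/180]
9 paper rolls opened.

9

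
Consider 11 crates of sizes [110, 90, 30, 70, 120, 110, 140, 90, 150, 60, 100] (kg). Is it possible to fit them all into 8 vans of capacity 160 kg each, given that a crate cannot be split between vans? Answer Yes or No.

A valid assignment using 8 vans:
  van 1: 150 = 150
  van 2: 140 = 140
  van 3: 120 + 30 = 150
  van 4: 110 = 110
  van 5: 110 = 110
  van 6: 100 + 60 = 160
  van 7: 90 + 70 = 160
  van 8: 90 = 90
Every load is within 160 kg, so 8 vans suffice.

Yes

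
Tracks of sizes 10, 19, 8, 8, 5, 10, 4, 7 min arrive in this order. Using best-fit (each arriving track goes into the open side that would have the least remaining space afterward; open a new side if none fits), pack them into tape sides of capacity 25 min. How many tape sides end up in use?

  10 → side 1 (new)  [load 10/25]
  19 → side 2 (new)  [load 19/25]
  8 → side 1  [load 18/25]
  8 → side 3 (new)  [load 8/25]
  5 → side 2  [load 24/25]
  10 → side 3  [load 18/25]
  4 → side 1  [load 22/25]
  7 → side 3  [load 25/25]
3 tape sides opened.

3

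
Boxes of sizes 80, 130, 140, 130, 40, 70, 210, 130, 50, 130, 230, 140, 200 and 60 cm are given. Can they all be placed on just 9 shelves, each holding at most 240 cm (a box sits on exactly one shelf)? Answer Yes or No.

Yes

A valid assignment using 9 shelves:
  shelf 1: 230 = 230
  shelf 2: 210 = 210
  shelf 3: 200 + 40 = 240
  shelf 4: 140 + 80 = 220
  shelf 5: 140 + 70 = 210
  shelf 6: 130 + 60 + 50 = 240
  shelf 7: 130 = 130
  shelf 8: 130 = 130
  shelf 9: 130 = 130
Every load is within 240 cm, so 9 shelves suffice.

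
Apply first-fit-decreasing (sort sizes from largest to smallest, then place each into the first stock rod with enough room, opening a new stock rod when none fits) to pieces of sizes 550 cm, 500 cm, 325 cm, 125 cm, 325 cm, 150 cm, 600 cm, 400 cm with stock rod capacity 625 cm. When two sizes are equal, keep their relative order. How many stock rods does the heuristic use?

6

Sorted descending: 600, 550, 500, 400, 325, 325, 150, 125.
  600 → stock rod 1 (new)  [load 600/625]
  550 → stock rod 2 (new)  [load 550/625]
  500 → stock rod 3 (new)  [load 500/625]
  400 → stock rod 4 (new)  [load 400/625]
  325 → stock rod 5 (new)  [load 325/625]
  325 → stock rod 6 (new)  [load 325/625]
  150 → stock rod 4  [load 550/625]
  125 → stock rod 3  [load 625/625]
6 stock rods opened.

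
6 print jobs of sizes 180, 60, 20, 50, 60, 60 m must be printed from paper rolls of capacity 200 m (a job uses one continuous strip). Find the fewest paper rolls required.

Total = 180 + 60 + 60 + 60 + 50 + 20 = 430 m.
Lower bound: ⌈430/200⌉ = 3 paper rolls.
A packing using 3 paper rolls:
  roll 1: 180 + 20 = 200
  roll 2: 60 + 60 + 60 = 180
  roll 3: 50 = 50
This matches the lower bound, so 3 is optimal.

3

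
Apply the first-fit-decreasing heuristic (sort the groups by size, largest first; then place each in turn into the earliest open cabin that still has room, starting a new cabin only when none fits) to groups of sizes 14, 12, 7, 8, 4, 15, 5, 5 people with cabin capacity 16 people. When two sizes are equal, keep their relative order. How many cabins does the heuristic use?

Sorted descending: 15, 14, 12, 8, 7, 5, 5, 4.
  15 → cabin 1 (new)  [load 15/16]
  14 → cabin 2 (new)  [load 14/16]
  12 → cabin 3 (new)  [load 12/16]
  8 → cabin 4 (new)  [load 8/16]
  7 → cabin 4  [load 15/16]
  5 → cabin 5 (new)  [load 5/16]
  5 → cabin 5  [load 10/16]
  4 → cabin 3  [load 16/16]
5 cabins opened.

5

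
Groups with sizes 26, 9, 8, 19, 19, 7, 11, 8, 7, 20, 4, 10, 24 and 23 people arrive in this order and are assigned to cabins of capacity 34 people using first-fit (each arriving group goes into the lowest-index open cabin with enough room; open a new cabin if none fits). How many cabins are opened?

7

  26 → cabin 1 (new)  [load 26/34]
  9 → cabin 2 (new)  [load 9/34]
  8 → cabin 1  [load 34/34]
  19 → cabin 2  [load 28/34]
  19 → cabin 3 (new)  [load 19/34]
  7 → cabin 3  [load 26/34]
  11 → cabin 4 (new)  [load 11/34]
  8 → cabin 3  [load 34/34]
  7 → cabin 4  [load 18/34]
  20 → cabin 5 (new)  [load 20/34]
  4 → cabin 2  [load 32/34]
  10 → cabin 4  [load 28/34]
  24 → cabin 6 (new)  [load 24/34]
  23 → cabin 7 (new)  [load 23/34]
7 cabins opened.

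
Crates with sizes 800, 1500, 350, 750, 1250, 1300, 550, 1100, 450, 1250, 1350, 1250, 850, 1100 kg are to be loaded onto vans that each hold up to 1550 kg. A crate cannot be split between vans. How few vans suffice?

10

Total = 1500 + 1350 + 1300 + 1250 + 1250 + 1250 + 1100 + 1100 + 850 + 800 + 750 + 550 + 450 + 350 = 13850 kg.
Lower bound: ⌈13850/1550⌉ = 9 vans.
Also, 10 crates each exceed 775 kg, and no two of those can share a van, so at least 10 vans are needed.
A packing using 10 vans:
  van 1: 1500 = 1500
  van 2: 1350 = 1350
  van 3: 1300 = 1300
  van 4: 1250 = 1250
  van 5: 1250 = 1250
  van 6: 1250 = 1250
  van 7: 1100 + 450 = 1550
  van 8: 1100 + 350 = 1450
  van 9: 850 + 550 = 1400
  van 10: 800 + 750 = 1550
This matches the lower bound, so 10 is optimal.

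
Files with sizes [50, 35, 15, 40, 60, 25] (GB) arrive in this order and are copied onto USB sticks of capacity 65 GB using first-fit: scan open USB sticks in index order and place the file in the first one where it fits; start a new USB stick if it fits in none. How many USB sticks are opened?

  50 → USB stick 1 (new)  [load 50/65]
  35 → USB stick 2 (new)  [load 35/65]
  15 → USB stick 1  [load 65/65]
  40 → USB stick 3 (new)  [load 40/65]
  60 → USB stick 4 (new)  [load 60/65]
  25 → USB stick 2  [load 60/65]
4 USB sticks opened.

4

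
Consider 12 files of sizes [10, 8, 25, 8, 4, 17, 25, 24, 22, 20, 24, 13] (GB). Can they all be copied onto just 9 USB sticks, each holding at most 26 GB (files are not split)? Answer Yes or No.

Yes

A valid assignment using 9 USB sticks:
  USB stick 1: 25 = 25
  USB stick 2: 25 = 25
  USB stick 3: 24 = 24
  USB stick 4: 24 = 24
  USB stick 5: 22 + 4 = 26
  USB stick 6: 20 = 20
  USB stick 7: 17 + 8 = 25
  USB stick 8: 13 + 10 = 23
  USB stick 9: 8 = 8
Every load is within 26 GB, so 9 USB sticks suffice.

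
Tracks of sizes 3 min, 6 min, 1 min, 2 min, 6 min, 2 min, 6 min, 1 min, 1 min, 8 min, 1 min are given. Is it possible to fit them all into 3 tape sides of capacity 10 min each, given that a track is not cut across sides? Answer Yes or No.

No

Total = 37 min; ⌈37/10⌉ = 4.
At least 4 tape sides are required, but only 3 are allowed.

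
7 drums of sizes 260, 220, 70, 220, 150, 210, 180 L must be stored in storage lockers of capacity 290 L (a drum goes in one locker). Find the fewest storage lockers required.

Total = 260 + 220 + 220 + 210 + 180 + 150 + 70 = 1310 L.
Lower bound: ⌈1310/290⌉ = 5 storage lockers.
Also, 6 drums each exceed 145 L, and no two of those can share a locker, so at least 6 storage lockers are needed.
A packing using 6 storage lockers:
  locker 1: 260 = 260
  locker 2: 220 + 70 = 290
  locker 3: 220 = 220
  locker 4: 210 = 210
  locker 5: 180 = 180
  locker 6: 150 = 150
This matches the lower bound, so 6 is optimal.

6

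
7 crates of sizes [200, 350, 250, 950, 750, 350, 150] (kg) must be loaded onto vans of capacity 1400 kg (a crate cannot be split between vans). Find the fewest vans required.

3

Total = 950 + 750 + 350 + 350 + 250 + 200 + 150 = 3000 kg.
Lower bound: ⌈3000/1400⌉ = 3 vans.
A packing using 3 vans:
  van 1: 950 + 350 = 1300
  van 2: 750 + 350 + 250 = 1350
  van 3: 200 + 150 = 350
This matches the lower bound, so 3 is optimal.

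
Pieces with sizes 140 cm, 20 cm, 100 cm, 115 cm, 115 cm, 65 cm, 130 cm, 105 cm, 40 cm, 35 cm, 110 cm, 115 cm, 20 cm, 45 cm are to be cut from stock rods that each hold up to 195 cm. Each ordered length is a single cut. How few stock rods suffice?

8

Total = 140 + 130 + 115 + 115 + 115 + 110 + 105 + 100 + 65 + 45 + 40 + 35 + 20 + 20 = 1155 cm.
Lower bound: ⌈1155/195⌉ = 6 stock rods.
Also, 8 pieces each exceed 195/2 cm, and no two of those can share a stock rod, so at least 8 stock rods are needed.
A packing using 8 stock rods:
  stock rod 1: 140 + 45 = 185
  stock rod 2: 130 + 65 = 195
  stock rod 3: 115 + 40 + 35 = 190
  stock rod 4: 115 + 20 + 20 = 155
  stock rod 5: 115 = 115
  stock rod 6: 110 = 110
  stock rod 7: 105 = 105
  stock rod 8: 100 = 100
This matches the lower bound, so 8 is optimal.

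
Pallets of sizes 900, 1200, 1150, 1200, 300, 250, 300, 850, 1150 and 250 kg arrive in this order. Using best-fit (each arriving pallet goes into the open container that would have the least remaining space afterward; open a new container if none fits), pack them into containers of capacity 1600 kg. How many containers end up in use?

6

  900 → container 1 (new)  [load 900/1600]
  1200 → container 2 (new)  [load 1200/1600]
  1150 → container 3 (new)  [load 1150/1600]
  1200 → container 4 (new)  [load 1200/1600]
  300 → container 2  [load 1500/1600]
  250 → container 4  [load 1450/1600]
  300 → container 3  [load 1450/1600]
  850 → container 5 (new)  [load 850/1600]
  1150 → container 6 (new)  [load 1150/1600]
  250 → container 6  [load 1400/1600]
6 containers opened.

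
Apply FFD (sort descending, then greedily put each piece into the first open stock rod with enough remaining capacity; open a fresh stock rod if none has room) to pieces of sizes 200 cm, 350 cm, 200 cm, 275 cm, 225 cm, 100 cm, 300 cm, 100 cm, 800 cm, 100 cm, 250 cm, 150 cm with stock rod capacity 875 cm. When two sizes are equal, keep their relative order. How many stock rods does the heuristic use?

4

Sorted descending: 800, 350, 300, 275, 250, 225, 200, 200, 150, 100, 100, 100.
  800 → stock rod 1 (new)  [load 800/875]
  350 → stock rod 2 (new)  [load 350/875]
  300 → stock rod 2  [load 650/875]
  275 → stock rod 3 (new)  [load 275/875]
  250 → stock rod 3  [load 525/875]
  225 → stock rod 2  [load 875/875]
  200 → stock rod 3  [load 725/875]
  200 → stock rod 4 (new)  [load 200/875]
  150 → stock rod 3  [load 875/875]
  100 → stock rod 4  [load 300/875]
  100 → stock rod 4  [load 400/875]
  100 → stock rod 4  [load 500/875]
4 stock rods opened.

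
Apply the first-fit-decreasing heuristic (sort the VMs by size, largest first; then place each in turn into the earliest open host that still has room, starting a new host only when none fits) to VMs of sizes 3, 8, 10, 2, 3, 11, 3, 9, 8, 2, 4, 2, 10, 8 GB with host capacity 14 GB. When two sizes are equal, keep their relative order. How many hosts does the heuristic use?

Sorted descending: 11, 10, 10, 9, 8, 8, 8, 4, 3, 3, 3, 2, 2, 2.
  11 → host 1 (new)  [load 11/14]
  10 → host 2 (new)  [load 10/14]
  10 → host 3 (new)  [load 10/14]
  9 → host 4 (new)  [load 9/14]
  8 → host 5 (new)  [load 8/14]
  8 → host 6 (new)  [load 8/14]
  8 → host 7 (new)  [load 8/14]
  4 → host 2  [load 14/14]
  3 → host 1  [load 14/14]
  3 → host 3  [load 13/14]
  3 → host 4  [load 12/14]
  2 → host 4  [load 14/14]
  2 → host 5  [load 10/14]
  2 → host 5  [load 12/14]
7 hosts opened.

7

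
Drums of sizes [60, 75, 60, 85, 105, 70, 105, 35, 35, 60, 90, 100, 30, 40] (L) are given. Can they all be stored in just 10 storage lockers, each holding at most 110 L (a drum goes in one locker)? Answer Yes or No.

A valid assignment using 10 storage lockers:
  locker 1: 105 = 105
  locker 2: 105 = 105
  locker 3: 100 = 100
  locker 4: 90 = 90
  locker 5: 85 = 85
  locker 6: 75 + 35 = 110
  locker 7: 70 + 40 = 110
  locker 8: 60 + 35 = 95
  locker 9: 60 + 30 = 90
  locker 10: 60 = 60
Every load is within 110 L, so 10 storage lockers suffice.

Yes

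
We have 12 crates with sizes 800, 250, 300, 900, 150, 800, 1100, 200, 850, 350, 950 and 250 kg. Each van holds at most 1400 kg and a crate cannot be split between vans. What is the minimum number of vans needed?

Total = 1100 + 950 + 900 + 850 + 800 + 800 + 350 + 300 + 250 + 250 + 200 + 150 = 6900 kg.
Lower bound: ⌈6900/1400⌉ = 5 vans.
Also, 6 crates each exceed 700 kg, and no two of those can share a van, so at least 6 vans are needed.
A packing using 6 vans:
  van 1: 1100 + 300 = 1400
  van 2: 950 + 350 = 1300
  van 3: 900 + 250 + 250 = 1400
  van 4: 850 + 200 + 150 = 1200
  van 5: 800 = 800
  van 6: 800 = 800
This matches the lower bound, so 6 is optimal.

6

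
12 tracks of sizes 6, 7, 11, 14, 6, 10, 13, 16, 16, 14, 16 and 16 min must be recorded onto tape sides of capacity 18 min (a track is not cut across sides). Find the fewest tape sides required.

Total = 16 + 16 + 16 + 16 + 14 + 14 + 13 + 11 + 10 + 7 + 6 + 6 = 145 min.
Lower bound: ⌈145/18⌉ = 9 tape sides.
A packing using 10 tape sides:
  side 1: 16 = 16
  side 2: 16 = 16
  side 3: 16 = 16
  side 4: 16 = 16
  side 5: 14 = 14
  side 6: 14 = 14
  side 7: 13 = 13
  side 8: 11 + 7 = 18
  side 9: 10 + 6 = 16
  side 10: 6 = 6
No arrangement into 9 tape sides stays within capacity, so 10 is optimal.

10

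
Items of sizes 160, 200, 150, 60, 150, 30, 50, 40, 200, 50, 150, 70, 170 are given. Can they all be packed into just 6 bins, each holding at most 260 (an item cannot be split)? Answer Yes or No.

Total = 1480; ⌈1480/260⌉ = 6.
7 items each exceed half the capacity and cannot share a bin, forcing at least 7 bins.
At least 7 bins are required, but only 6 are allowed.

No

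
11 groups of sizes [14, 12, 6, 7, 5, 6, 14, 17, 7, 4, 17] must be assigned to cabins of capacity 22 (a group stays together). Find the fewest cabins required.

Total = 17 + 17 + 14 + 14 + 12 + 7 + 7 + 6 + 6 + 5 + 4 = 109.
Lower bound: ⌈109/22⌉ = 5 cabins.
A packing using 6 cabins:
  cabin 1: 17 + 5 = 22
  cabin 2: 17 + 4 = 21
  cabin 3: 14 + 7 = 21
  cabin 4: 14 + 7 = 21
  cabin 5: 12 + 6 = 18
  cabin 6: 6 = 6
No arrangement into 5 cabins stays within capacity, so 6 is optimal.

6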